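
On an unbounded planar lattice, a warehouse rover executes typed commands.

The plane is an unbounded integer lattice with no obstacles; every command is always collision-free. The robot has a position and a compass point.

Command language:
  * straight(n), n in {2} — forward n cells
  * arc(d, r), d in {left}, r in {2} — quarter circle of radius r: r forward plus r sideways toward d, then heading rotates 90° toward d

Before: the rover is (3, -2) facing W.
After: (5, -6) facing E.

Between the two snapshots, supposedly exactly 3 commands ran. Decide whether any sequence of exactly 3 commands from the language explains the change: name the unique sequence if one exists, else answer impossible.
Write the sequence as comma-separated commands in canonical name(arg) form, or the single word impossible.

key: order matters: swapping arc(left, 2) and straight(2) lands elsewhere
t0: (3, -2) facing W
[1] after arc(left, 2): (1, -4) facing S
[2] after arc(left, 2): (3, -6) facing E
[3] after straight(2): (5, -6) facing E
uniquely the one of 8 3-step routes that fits.

arc(left, 2), arc(left, 2), straight(2)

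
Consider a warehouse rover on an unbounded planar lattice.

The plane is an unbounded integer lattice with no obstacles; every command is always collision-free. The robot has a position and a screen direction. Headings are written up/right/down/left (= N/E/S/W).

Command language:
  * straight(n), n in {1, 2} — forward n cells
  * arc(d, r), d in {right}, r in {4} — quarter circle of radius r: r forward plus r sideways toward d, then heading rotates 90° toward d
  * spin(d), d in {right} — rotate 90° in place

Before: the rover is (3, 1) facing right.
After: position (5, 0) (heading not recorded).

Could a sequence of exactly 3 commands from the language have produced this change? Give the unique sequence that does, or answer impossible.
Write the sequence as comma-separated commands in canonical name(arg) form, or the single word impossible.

straight(2), spin(right), straight(1)

key: order matters: swapping straight(2) and straight(1) lands elsewhere
t0: (3, 1) facing right
1. straight(2) → (5, 1) facing right
2. spin(right) → (5, 1) facing down
3. straight(1) → (5, 0) facing down
all 64 alternatives checked — unique.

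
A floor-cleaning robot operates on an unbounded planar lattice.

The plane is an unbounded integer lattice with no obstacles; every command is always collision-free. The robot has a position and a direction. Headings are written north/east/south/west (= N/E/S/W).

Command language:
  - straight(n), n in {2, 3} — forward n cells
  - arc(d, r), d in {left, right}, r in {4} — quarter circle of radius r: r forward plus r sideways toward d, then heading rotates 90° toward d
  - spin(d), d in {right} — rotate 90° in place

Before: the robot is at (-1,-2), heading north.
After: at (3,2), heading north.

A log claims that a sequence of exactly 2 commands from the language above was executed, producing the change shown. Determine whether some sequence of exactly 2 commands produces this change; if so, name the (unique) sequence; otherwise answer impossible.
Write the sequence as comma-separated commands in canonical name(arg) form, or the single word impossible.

key: running arc(left, 4) before spin(right) would end elsewhere — order is forced
start: at (-1,-2), heading north
1. spin(right) → at (-1,-2), heading east
2. arc(left, 4) → at (3,2), heading north
no other 2-command option fits: unique.

spin(right), arc(left, 4)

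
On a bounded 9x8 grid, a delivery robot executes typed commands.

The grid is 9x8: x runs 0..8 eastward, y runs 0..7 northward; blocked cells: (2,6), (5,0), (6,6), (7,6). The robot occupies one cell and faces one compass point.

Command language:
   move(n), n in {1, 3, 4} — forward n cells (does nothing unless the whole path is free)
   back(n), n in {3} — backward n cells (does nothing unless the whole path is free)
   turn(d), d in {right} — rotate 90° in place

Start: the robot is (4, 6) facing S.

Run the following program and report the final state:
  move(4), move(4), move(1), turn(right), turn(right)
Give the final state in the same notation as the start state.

start: (4, 6) facing S
[1] after move(4): (4, 2) facing S
[2] after move(4): (4, 2) facing S
[3] after move(1): (4, 1) facing S
[4] after turn(right): (4, 1) facing W
[5] after turn(right): (4, 1) facing N

(4, 1) facing N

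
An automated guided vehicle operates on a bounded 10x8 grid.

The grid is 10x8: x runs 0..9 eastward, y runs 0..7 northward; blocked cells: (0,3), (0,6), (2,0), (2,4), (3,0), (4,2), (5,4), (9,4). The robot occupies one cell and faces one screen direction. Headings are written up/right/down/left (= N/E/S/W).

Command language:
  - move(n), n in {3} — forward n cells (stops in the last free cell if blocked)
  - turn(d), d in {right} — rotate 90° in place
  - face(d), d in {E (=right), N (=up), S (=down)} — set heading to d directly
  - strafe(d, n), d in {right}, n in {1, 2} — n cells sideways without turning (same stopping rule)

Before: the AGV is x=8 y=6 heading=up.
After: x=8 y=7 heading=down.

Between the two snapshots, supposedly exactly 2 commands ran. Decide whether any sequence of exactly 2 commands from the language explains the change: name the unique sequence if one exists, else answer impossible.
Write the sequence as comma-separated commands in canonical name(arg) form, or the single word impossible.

move(3), face(S)

key: move(3) runs into the grid edge before its full distance
t0: x=8 y=6 heading=up
[1] after move(3): x=8 y=7 heading=up
[2] after face(S): x=8 y=7 heading=down
all 49 alternatives checked — unique.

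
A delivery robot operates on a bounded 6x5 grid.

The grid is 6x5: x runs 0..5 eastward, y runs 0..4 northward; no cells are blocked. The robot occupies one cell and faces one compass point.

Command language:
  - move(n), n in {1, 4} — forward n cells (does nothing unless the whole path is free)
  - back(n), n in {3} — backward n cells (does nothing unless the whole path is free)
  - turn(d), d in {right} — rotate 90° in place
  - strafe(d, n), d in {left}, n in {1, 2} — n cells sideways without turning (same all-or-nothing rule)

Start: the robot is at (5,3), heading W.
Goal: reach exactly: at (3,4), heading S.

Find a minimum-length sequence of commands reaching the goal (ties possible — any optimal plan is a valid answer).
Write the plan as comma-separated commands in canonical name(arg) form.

from: at (5,3), heading W
1. turn(right) → at (5,3), heading N
2. strafe(left, 2) → at (3,3), heading N
3. move(1) → at (3,4), heading N
4. turn(right) → at (3,4), heading E
5. turn(right) → at (3,4), heading S
minimal: 5 command(s), checked below 5.

turn(right), strafe(left, 2), move(1), turn(right), turn(right)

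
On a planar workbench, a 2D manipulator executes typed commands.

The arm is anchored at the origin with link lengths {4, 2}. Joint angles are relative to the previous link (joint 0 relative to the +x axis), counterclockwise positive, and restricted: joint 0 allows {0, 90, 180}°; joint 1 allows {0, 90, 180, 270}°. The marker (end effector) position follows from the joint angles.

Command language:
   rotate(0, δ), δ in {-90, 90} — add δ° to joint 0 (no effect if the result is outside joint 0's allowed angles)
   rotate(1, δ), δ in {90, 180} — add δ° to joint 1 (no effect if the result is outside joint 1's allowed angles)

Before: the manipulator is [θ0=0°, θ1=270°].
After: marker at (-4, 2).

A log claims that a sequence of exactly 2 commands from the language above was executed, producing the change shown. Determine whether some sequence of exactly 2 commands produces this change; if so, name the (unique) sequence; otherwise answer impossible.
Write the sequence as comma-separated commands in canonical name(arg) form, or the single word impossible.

from: [θ0=0°, θ1=270°]
[1] after rotate(0, 90): [θ0=90°, θ1=270°]
[2] after rotate(0, 90): [θ0=180°, θ1=270°]
uniquely the one of 16 2-step routes that fits.

rotate(0, 90), rotate(0, 90)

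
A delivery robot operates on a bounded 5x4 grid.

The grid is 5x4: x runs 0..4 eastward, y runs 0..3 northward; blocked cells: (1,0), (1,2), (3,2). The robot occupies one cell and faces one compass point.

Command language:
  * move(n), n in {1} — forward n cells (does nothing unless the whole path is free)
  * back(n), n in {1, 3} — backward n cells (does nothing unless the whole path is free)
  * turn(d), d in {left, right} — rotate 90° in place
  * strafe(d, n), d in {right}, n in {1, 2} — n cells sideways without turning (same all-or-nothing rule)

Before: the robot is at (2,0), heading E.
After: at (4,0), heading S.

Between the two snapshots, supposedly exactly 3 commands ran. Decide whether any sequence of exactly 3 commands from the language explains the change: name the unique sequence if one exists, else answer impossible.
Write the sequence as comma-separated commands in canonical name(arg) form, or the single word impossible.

key: cell and facing (now S) both changed — the 3 commands mix motion and turning
start: at (2,0), heading E
step 1 (move(1)): at (3,0), heading E
step 2 (move(1)): at (4,0), heading E
step 3 (turn(right)): at (4,0), heading S
all 343 alternatives checked — unique.

move(1), move(1), turn(right)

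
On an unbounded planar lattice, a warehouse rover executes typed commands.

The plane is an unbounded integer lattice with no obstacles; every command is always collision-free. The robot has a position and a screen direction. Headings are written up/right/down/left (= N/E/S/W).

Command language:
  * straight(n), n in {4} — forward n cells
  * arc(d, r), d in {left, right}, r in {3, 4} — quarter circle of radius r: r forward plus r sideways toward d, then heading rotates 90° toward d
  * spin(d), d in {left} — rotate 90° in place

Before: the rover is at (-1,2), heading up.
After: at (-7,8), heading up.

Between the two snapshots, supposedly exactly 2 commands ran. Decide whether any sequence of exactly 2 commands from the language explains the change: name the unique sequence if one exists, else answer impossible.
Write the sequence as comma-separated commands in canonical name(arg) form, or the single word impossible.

key: still facing N at the end — net rotation zero over 2 steps
initial: at (-1,2), heading up
step 1 (arc(left, 3)): at (-4,5), heading left
step 2 (arc(right, 3)): at (-7,8), heading up
all 36 alternatives checked — unique.

arc(left, 3), arc(right, 3)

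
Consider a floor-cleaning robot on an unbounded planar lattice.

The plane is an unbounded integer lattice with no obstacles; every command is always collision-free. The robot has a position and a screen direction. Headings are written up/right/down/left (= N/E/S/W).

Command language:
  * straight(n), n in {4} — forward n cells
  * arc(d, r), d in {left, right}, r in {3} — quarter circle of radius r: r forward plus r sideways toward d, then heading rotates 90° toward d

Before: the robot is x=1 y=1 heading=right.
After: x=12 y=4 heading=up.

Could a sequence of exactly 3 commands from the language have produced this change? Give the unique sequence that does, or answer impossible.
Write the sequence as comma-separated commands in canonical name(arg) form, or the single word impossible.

straight(4), straight(4), arc(left, 3)

key: cell and facing (now N) both changed — the 3 commands mix motion and turning
begin: x=1 y=1 heading=right
[1] after straight(4): x=5 y=1 heading=right
[2] after straight(4): x=9 y=1 heading=right
[3] after arc(left, 3): x=12 y=4 heading=up
all 27 alternatives checked — unique.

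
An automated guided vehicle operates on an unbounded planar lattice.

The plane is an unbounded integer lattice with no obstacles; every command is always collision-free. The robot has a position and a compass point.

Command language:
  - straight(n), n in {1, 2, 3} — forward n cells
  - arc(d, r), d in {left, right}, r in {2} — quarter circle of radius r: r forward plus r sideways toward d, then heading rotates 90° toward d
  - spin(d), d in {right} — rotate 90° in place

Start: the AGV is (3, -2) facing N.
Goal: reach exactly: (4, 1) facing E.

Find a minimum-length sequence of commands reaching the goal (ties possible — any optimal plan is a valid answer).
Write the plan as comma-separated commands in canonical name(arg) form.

initial: (3, -2) facing N
[1] after straight(3): (3, 1) facing N
[2] after spin(right): (3, 1) facing E
[3] after straight(1): (4, 1) facing E
minimal: 3 command(s), checked below 3.

straight(3), spin(right), straight(1)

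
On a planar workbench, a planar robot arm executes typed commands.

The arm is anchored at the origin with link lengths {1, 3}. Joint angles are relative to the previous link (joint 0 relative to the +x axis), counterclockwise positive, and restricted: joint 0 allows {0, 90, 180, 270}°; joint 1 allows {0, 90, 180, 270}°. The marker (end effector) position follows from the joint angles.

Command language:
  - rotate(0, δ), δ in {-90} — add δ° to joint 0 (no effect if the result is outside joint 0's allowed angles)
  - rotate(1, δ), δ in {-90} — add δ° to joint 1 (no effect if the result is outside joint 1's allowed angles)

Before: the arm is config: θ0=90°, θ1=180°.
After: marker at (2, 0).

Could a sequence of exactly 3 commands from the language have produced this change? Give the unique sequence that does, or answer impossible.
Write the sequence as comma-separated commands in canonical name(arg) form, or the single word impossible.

rotate(0, -90), rotate(0, -90), rotate(0, -90)

begin: config: θ0=90°, θ1=180°
step 1 (rotate(0, -90)): config: θ0=0°, θ1=180°
step 2 (rotate(0, -90)): config: θ0=270°, θ1=180°
step 3 (rotate(0, -90)): config: θ0=180°, θ1=180°
no rival 3-sequence matches.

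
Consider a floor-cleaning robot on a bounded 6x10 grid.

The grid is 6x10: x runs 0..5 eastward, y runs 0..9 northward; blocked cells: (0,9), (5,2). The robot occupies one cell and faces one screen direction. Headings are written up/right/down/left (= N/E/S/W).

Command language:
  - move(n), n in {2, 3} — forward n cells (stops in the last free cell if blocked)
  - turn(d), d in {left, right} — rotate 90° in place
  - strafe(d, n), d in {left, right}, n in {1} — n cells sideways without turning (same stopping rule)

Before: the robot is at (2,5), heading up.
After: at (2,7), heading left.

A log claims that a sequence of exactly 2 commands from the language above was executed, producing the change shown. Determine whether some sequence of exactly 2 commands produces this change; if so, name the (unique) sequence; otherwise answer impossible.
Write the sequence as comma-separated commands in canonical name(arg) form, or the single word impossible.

move(2), turn(left)

key: order matters: swapping move(2) and turn(left) lands elsewhere
t0: at (2,5), heading up
[1] after move(2): at (2,7), heading up
[2] after turn(left): at (2,7), heading left
no other 2-command option fits: unique.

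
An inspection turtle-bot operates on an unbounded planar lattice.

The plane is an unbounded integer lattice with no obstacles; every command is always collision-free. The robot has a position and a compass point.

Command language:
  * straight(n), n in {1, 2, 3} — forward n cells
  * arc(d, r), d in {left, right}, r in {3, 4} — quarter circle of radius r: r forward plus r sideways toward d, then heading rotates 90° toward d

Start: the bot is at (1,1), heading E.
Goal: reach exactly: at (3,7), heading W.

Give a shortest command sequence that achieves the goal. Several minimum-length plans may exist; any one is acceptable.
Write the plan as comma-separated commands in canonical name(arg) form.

straight(2), arc(left, 3), arc(left, 3)

t0: at (1,1), heading E
step 1 (straight(2)): at (3,1), heading E
step 2 (arc(left, 3)): at (6,4), heading N
step 3 (arc(left, 3)): at (3,7), heading W
minimal: 3 command(s), checked below 3.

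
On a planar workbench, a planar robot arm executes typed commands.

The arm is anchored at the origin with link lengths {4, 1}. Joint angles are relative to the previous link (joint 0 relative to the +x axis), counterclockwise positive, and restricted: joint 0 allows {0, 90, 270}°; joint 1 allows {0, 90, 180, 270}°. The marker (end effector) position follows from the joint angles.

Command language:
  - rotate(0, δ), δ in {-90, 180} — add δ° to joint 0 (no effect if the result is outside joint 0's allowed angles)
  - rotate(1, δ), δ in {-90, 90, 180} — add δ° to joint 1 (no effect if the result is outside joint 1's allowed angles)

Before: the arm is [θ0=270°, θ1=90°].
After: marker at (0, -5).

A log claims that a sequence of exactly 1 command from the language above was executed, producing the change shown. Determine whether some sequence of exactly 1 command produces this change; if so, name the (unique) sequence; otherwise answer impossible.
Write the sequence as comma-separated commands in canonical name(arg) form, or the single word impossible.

t0: [θ0=270°, θ1=90°]
1. rotate(1, -90) → [θ0=270°, θ1=0°]
uniquely the one of 5 1-step routes that fits.

rotate(1, -90)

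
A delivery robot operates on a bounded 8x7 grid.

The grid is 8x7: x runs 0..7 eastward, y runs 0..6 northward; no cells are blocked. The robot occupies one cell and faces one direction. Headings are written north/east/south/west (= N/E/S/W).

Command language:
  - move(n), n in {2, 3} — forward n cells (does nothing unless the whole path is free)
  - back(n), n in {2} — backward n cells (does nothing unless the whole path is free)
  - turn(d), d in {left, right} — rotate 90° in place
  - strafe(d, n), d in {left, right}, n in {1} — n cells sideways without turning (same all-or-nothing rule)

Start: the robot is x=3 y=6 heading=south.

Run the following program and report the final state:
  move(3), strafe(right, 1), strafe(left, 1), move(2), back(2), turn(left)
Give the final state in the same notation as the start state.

t0: x=3 y=6 heading=south
1. move(3) → x=3 y=3 heading=south
2. strafe(right, 1) → x=2 y=3 heading=south
3. strafe(left, 1) → x=3 y=3 heading=south
4. move(2) → x=3 y=1 heading=south
5. back(2) → x=3 y=3 heading=south
6. turn(left) → x=3 y=3 heading=east

x=3 y=3 heading=east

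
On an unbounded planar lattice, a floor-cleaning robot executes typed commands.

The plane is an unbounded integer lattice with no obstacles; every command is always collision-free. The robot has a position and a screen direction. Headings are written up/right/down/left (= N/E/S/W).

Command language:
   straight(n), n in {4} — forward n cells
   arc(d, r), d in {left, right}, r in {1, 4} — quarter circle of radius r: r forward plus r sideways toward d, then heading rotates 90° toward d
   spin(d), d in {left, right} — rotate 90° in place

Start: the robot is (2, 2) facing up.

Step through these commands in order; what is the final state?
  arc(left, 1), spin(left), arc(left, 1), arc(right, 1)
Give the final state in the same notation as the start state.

(3, 1) facing down

start: (2, 2) facing up
step 1 (arc(left, 1)): (1, 3) facing left
step 2 (spin(left)): (1, 3) facing down
step 3 (arc(left, 1)): (2, 2) facing right
step 4 (arc(right, 1)): (3, 1) facing down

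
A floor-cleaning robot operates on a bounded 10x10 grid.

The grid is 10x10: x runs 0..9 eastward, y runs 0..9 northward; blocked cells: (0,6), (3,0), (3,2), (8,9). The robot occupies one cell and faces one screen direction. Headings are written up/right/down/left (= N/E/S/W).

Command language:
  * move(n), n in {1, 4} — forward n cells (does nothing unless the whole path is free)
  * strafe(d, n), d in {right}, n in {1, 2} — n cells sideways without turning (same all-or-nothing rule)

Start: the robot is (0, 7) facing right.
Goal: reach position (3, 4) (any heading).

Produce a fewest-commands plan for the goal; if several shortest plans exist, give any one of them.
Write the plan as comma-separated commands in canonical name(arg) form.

t0: (0, 7) facing right
1. move(1) → (1, 7) facing right
2. strafe(right, 2) → (1, 5) facing right
3. strafe(right, 1) → (1, 4) facing right
4. move(1) → (2, 4) facing right
5. move(1) → (3, 4) facing right
nothing shorter than 5 reaches the goal.

move(1), strafe(right, 2), strafe(right, 1), move(1), move(1)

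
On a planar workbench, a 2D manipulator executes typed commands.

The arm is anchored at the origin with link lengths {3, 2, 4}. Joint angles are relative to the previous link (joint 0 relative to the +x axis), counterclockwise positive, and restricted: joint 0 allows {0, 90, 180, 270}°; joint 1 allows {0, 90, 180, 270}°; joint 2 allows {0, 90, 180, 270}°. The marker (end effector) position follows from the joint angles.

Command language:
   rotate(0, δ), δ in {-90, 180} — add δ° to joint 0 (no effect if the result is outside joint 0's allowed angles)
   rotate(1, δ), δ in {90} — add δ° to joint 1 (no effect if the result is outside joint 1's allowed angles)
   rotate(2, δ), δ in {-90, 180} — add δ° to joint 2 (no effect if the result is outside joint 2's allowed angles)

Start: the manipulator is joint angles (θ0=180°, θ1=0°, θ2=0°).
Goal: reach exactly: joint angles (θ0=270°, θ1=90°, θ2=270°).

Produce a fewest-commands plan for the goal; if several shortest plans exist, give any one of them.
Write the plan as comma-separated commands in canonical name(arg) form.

from: joint angles (θ0=180°, θ1=0°, θ2=0°)
step 1 (rotate(0, 180)): joint angles (θ0=0°, θ1=0°, θ2=0°)
step 2 (rotate(1, 90)): joint angles (θ0=0°, θ1=90°, θ2=0°)
step 3 (rotate(0, -90)): joint angles (θ0=270°, θ1=90°, θ2=0°)
step 4 (rotate(2, -90)): joint angles (θ0=270°, θ1=90°, θ2=270°)
nothing shorter than 4 reaches the goal.

rotate(0, 180), rotate(1, 90), rotate(0, -90), rotate(2, -90)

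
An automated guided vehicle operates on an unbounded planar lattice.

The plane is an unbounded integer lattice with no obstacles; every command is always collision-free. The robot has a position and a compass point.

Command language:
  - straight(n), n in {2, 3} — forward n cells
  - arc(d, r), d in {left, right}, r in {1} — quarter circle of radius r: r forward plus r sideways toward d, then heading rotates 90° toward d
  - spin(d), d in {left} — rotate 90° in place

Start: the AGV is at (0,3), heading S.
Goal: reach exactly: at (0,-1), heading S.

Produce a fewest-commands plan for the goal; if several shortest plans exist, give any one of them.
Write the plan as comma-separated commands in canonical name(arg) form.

straight(2), straight(2)

begin: at (0,3), heading S
1. straight(2) → at (0,1), heading S
2. straight(2) → at (0,-1), heading S
minimal: 2 command(s), checked below 2.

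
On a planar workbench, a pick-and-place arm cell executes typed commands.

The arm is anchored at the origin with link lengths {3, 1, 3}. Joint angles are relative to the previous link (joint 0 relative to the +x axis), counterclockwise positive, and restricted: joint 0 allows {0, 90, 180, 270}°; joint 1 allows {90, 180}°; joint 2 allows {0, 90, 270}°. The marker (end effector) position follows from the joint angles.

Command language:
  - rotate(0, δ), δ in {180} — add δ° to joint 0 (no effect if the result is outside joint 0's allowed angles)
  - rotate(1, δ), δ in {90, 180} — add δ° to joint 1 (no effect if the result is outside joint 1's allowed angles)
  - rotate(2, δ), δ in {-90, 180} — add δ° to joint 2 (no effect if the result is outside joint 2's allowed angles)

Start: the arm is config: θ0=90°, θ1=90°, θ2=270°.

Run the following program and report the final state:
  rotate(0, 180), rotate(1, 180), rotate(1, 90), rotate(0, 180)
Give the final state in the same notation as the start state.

t0: config: θ0=90°, θ1=90°, θ2=270°
t=1 rotate(0, 180) ⇒ config: θ0=270°, θ1=90°, θ2=270°
t=2 rotate(1, 180) ⇒ config: θ0=270°, θ1=90°, θ2=270°
t=3 rotate(1, 90) ⇒ config: θ0=270°, θ1=180°, θ2=270°
t=4 rotate(0, 180) ⇒ config: θ0=90°, θ1=180°, θ2=270°

config: θ0=90°, θ1=180°, θ2=270°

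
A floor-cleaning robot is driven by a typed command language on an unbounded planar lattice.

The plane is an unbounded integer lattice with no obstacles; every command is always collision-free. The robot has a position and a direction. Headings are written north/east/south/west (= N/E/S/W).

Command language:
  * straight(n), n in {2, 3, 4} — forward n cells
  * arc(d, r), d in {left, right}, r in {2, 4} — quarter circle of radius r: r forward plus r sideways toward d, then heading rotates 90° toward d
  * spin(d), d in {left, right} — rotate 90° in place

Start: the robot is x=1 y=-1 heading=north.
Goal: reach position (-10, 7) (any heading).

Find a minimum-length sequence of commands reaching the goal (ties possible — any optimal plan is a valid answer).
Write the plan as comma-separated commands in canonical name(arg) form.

t0: x=1 y=-1 heading=north
[1] after arc(left, 4): x=-3 y=3 heading=west
[2] after straight(3): x=-6 y=3 heading=west
[3] after arc(right, 4): x=-10 y=7 heading=north
minimal: 3 command(s), checked below 3.

arc(left, 4), straight(3), arc(right, 4)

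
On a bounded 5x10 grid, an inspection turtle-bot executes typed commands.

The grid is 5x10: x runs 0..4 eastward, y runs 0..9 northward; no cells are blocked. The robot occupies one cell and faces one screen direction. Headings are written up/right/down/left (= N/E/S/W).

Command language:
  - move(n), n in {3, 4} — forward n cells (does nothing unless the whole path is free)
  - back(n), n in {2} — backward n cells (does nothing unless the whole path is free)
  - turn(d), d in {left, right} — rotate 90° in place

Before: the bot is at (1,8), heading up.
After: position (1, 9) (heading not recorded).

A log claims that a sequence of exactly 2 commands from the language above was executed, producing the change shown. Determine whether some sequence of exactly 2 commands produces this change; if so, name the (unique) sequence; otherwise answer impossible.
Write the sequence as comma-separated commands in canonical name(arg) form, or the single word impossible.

key: order matters: swapping back(2) and move(3) lands elsewhere
initial: at (1,8), heading up
[1] after back(2): at (1,6), heading up
[2] after move(3): at (1,9), heading up
no other 2-command option fits: unique.

back(2), move(3)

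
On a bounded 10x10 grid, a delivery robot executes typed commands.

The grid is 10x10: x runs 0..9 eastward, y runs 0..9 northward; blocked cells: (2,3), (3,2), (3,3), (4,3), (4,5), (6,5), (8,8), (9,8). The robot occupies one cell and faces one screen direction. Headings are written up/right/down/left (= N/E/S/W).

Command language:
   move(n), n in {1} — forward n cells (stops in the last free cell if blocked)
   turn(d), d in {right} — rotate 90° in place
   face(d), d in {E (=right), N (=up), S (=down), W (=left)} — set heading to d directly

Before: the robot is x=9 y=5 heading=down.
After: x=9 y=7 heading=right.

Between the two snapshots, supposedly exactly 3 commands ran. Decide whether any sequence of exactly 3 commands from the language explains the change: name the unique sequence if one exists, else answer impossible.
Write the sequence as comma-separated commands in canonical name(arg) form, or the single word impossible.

impossible

every 3-command combo misses the target.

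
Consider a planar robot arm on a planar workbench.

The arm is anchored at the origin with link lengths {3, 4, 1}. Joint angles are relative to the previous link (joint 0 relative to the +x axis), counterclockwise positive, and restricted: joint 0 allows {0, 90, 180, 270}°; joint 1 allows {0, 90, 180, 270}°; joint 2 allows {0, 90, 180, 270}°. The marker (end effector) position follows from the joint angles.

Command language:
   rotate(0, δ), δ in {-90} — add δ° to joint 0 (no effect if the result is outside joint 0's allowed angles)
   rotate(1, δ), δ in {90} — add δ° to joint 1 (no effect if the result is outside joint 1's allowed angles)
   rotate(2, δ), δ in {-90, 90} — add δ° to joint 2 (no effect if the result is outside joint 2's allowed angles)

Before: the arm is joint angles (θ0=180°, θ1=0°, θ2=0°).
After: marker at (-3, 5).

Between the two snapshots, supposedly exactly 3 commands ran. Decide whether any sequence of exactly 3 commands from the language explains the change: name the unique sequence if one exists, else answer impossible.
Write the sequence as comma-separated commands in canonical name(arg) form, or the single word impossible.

rotate(1, 90), rotate(1, 90), rotate(1, 90)

begin: joint angles (θ0=180°, θ1=0°, θ2=0°)
step 1 (rotate(1, 90)): joint angles (θ0=180°, θ1=90°, θ2=0°)
step 2 (rotate(1, 90)): joint angles (θ0=180°, θ1=180°, θ2=0°)
step 3 (rotate(1, 90)): joint angles (θ0=180°, θ1=270°, θ2=0°)
no other 3-command option fits: unique.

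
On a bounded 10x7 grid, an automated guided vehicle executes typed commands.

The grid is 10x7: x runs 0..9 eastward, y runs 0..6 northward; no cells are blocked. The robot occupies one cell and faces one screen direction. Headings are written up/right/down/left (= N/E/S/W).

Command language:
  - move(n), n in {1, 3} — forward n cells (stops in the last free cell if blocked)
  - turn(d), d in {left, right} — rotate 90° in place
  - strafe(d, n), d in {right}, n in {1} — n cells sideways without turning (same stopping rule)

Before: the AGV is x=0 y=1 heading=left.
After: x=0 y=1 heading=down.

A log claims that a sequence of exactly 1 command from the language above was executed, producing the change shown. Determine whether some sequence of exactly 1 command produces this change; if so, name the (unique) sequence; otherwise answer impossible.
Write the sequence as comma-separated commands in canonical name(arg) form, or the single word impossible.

turn(left)

key: (0,1) unchanged — the single command moves nothing
t0: x=0 y=1 heading=left
t=1 turn(left) ⇒ x=0 y=1 heading=down
uniquely the one of 5 1-step routes that fits.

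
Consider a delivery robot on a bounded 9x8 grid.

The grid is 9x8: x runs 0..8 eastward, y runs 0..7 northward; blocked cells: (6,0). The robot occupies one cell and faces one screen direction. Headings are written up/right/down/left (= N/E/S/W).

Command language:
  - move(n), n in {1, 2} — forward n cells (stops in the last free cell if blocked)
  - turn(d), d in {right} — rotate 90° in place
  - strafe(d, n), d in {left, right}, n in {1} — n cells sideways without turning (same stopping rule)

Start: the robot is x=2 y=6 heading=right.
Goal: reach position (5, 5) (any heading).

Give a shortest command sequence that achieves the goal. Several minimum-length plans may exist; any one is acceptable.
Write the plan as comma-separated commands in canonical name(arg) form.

begin: x=2 y=6 heading=right
[1] after move(1): x=3 y=6 heading=right
[2] after strafe(right, 1): x=3 y=5 heading=right
[3] after move(2): x=5 y=5 heading=right
nothing shorter than 3 reaches the goal.

move(1), strafe(right, 1), move(2)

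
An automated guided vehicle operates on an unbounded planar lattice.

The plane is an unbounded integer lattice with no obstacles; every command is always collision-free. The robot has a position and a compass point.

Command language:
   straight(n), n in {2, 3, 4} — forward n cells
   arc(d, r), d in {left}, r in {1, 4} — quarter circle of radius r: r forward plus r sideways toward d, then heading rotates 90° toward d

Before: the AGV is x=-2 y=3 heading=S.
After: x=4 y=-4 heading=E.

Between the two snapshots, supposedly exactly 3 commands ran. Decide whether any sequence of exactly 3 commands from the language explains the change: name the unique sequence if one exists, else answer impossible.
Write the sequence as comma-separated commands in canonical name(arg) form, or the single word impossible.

key: order matters: swapping straight(3) and straight(2) lands elsewhere
t0: x=-2 y=3 heading=S
t=1 straight(3) ⇒ x=-2 y=0 heading=S
t=2 arc(left, 4) ⇒ x=2 y=-4 heading=E
t=3 straight(2) ⇒ x=4 y=-4 heading=E
no rival 3-sequence matches.

straight(3), arc(left, 4), straight(2)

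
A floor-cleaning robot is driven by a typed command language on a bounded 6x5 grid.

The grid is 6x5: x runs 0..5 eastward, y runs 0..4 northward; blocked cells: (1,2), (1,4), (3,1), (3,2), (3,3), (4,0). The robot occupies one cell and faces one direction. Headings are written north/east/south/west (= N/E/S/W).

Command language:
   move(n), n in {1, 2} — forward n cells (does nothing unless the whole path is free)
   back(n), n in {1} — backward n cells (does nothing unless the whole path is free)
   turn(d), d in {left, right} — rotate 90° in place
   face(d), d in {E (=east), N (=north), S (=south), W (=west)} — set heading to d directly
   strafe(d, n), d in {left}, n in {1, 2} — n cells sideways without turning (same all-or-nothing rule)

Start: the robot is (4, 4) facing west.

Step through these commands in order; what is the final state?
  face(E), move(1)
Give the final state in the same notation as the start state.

(5, 4) facing east

begin: (4, 4) facing west
step 1 (face(E)): (4, 4) facing east
step 2 (move(1)): (5, 4) facing east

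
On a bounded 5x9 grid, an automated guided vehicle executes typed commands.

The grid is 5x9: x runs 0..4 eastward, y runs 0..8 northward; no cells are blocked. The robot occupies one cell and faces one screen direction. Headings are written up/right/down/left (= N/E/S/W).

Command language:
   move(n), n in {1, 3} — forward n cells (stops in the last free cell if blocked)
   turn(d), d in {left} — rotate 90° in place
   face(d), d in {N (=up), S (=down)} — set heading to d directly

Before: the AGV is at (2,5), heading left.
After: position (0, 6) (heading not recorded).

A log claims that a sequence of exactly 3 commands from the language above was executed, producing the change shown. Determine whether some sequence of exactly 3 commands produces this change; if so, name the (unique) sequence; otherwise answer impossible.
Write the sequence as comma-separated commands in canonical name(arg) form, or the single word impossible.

key: move(3) runs into the grid edge before its full distance
from: at (2,5), heading left
step 1 (move(3)): at (0,5), heading left
step 2 (face(N)): at (0,5), heading up
step 3 (move(1)): at (0,6), heading up
all 125 alternatives checked — unique.

move(3), face(N), move(1)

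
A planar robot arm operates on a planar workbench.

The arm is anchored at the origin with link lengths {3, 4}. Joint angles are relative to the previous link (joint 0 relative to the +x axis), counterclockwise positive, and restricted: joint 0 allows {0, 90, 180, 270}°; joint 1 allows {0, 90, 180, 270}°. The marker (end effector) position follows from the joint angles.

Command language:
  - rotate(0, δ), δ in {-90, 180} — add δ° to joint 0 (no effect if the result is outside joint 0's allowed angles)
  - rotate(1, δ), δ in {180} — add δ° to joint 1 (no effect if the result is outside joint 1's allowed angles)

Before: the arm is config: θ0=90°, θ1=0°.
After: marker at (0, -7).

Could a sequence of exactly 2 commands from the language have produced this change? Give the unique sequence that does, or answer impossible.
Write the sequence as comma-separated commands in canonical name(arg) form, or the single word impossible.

rotate(0, -90), rotate(0, -90)

start: config: θ0=90°, θ1=0°
t=1 rotate(0, -90) ⇒ config: θ0=0°, θ1=0°
t=2 rotate(0, -90) ⇒ config: θ0=270°, θ1=0°
all 9 alternatives checked — unique.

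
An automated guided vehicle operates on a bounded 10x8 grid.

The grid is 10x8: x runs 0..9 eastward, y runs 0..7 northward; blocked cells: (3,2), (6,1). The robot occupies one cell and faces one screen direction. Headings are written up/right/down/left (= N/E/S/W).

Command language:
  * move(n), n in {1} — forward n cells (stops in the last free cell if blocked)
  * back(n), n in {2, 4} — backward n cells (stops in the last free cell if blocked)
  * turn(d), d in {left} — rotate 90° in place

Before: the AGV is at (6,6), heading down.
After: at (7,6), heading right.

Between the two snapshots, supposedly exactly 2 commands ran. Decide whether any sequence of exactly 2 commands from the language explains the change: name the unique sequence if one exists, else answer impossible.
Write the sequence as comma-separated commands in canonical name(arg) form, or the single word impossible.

key: position moved to (7,6) AND the heading swung to E — translation plus rotation needed
from: at (6,6), heading down
1. turn(left) → at (6,6), heading right
2. move(1) → at (7,6), heading right
uniquely the one of 16 2-step routes that fits.

turn(left), move(1)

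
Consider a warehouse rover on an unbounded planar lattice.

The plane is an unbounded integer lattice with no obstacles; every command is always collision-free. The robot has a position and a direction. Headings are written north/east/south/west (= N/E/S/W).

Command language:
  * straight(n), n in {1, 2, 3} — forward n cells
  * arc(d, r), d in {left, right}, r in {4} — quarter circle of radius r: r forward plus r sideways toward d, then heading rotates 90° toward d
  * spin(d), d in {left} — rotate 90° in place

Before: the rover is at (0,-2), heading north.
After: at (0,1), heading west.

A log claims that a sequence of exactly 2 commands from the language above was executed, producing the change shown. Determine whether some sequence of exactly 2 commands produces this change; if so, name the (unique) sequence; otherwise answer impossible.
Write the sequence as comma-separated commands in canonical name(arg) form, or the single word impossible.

straight(3), spin(left)

key: order matters: swapping straight(3) and spin(left) lands elsewhere
from: at (0,-2), heading north
t=1 straight(3) ⇒ at (0,1), heading north
t=2 spin(left) ⇒ at (0,1), heading west
all 36 alternatives checked — unique.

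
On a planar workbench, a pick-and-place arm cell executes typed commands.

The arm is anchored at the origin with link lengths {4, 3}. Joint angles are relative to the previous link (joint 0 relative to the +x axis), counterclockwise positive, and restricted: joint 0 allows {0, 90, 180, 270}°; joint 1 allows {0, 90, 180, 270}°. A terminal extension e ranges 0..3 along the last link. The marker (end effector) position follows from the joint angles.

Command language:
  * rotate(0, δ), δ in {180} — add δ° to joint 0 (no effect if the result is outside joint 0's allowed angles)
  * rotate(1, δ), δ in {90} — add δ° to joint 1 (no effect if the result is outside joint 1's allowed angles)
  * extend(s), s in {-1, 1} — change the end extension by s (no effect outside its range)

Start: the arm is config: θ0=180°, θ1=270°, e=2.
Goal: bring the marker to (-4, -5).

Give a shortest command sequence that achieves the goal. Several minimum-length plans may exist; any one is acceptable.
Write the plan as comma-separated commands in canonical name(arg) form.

rotate(1, 90), rotate(1, 90)

start: config: θ0=180°, θ1=270°, e=2
1. rotate(1, 90) → config: θ0=180°, θ1=0°, e=2
2. rotate(1, 90) → config: θ0=180°, θ1=90°, e=2
no 1-step plan works, so 2 is optimal.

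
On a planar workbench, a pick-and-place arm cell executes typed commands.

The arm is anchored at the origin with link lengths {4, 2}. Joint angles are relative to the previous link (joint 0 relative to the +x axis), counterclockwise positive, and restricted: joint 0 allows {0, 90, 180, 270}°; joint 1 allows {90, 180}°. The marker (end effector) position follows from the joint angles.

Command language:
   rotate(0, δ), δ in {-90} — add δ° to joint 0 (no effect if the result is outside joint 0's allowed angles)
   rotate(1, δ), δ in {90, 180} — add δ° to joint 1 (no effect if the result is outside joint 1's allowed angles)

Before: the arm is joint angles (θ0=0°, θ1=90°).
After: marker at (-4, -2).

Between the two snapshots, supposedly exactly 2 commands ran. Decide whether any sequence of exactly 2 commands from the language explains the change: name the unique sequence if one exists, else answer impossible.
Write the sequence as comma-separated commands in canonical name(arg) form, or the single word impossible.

rotate(0, -90), rotate(0, -90)

start: joint angles (θ0=0°, θ1=90°)
[1] after rotate(0, -90): joint angles (θ0=270°, θ1=90°)
[2] after rotate(0, -90): joint angles (θ0=180°, θ1=90°)
no rival 2-sequence matches.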